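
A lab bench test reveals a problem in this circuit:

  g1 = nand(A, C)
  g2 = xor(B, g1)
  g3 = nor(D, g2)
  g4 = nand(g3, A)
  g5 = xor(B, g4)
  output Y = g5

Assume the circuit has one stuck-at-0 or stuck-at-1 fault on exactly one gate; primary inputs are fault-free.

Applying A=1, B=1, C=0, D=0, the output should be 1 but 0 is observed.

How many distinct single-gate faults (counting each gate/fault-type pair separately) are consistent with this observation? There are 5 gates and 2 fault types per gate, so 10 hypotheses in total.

Fault-free: g1=1, g2=0, g3=1, g4=0, g5=1 → 1. Observed 0.
  g1 stuck-at-0: output 0 ✓
  g1 stuck-at-1: output 1 ✗
  g2 stuck-at-0: output 1 ✗
  g2 stuck-at-1: output 0 ✓
  g3 stuck-at-0: output 0 ✓
  g3 stuck-at-1: output 1 ✗
  g4 stuck-at-0: output 1 ✗
  g4 stuck-at-1: output 0 ✓
  g5 stuck-at-0: output 0 ✓
  g5 stuck-at-1: output 1 ✗
Consistent faults: {g1 stuck-at-0, g2 stuck-at-1, g3 stuck-at-0, g4 stuck-at-1, g5 stuck-at-0} — 5 in all.

5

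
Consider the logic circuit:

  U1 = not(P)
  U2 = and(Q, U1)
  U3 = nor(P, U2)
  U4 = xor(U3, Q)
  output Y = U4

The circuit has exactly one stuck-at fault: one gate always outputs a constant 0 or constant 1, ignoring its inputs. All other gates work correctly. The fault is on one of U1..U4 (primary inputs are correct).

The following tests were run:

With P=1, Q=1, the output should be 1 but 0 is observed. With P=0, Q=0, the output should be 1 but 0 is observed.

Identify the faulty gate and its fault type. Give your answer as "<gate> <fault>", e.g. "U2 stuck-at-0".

U4 stuck-at-0

Fault-free values for test 1 (P=1, Q=1): U1=0, U2=0, U3=0, U4=1, giving Y=1. Observed 0.
Test 1: faults giving observed 0 are {U3 stuck-at-1, U4 stuck-at-0}.
Test 2 (P=0, Q=0): fault-free U1=1, U2=0, U3=1, U4=1 → 1; observed 0. Eliminates U3 stuck-at-1.
Only U4 stuck-at-0 is consistent with every test.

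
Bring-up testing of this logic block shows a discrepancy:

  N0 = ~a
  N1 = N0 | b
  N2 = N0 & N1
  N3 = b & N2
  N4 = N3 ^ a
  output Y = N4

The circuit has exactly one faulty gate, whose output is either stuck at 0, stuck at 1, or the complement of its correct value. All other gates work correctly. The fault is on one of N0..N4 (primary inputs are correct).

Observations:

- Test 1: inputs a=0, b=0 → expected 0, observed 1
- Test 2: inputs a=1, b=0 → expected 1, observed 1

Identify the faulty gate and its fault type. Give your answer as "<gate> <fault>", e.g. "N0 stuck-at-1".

N4 stuck-at-1

Fault-free values for test 1 (a=0, b=0): N0=1, N1=1, N2=1, N3=0, N4=0, giving Y=0. Observed 1.
Test 1: faults giving observed 1 are {N3 stuck-at-1, N3 inverted output, N4 stuck-at-1, N4 inverted output}.
Test 2 (a=1, b=0): fault-free N0=0, N1=0, N2=0, N3=0, N4=1 → 1; observed 1. Eliminates N3 stuck-at-1, N3 inverted output, N4 inverted output.
Only N4 stuck-at-1 is consistent with every test.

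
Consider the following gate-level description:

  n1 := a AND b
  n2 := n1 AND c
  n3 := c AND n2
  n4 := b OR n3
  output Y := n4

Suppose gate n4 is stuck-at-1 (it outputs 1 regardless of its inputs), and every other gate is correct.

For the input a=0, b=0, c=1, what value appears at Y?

Propagate with n4 forced: n1=0, n2=0, n3=0, n4=1 [stuck-at-1].
So Y = 1. (Without the fault it would be 0.)

1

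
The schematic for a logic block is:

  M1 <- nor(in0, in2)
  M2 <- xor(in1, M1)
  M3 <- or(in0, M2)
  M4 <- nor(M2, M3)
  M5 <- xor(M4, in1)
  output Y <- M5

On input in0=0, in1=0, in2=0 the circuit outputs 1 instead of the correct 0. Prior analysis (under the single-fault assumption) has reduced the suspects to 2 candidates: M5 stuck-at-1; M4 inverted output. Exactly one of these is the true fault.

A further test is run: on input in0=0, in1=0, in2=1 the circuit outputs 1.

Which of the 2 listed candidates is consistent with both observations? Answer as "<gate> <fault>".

Evaluate each candidate on input in0=0, in1=0, in2=1:
  M5 stuck-at-1: M1=0, M2=0, M3=0, M4=1, M5=1 [stuck-at-1] → 1 — matches
  M4 inverted output: M1=0, M2=0, M3=0, M4=0 [inverted output], M5=0 → 0 — eliminated
Only M5 stuck-at-1 reproduces the observed 1.

M5 stuck-at-1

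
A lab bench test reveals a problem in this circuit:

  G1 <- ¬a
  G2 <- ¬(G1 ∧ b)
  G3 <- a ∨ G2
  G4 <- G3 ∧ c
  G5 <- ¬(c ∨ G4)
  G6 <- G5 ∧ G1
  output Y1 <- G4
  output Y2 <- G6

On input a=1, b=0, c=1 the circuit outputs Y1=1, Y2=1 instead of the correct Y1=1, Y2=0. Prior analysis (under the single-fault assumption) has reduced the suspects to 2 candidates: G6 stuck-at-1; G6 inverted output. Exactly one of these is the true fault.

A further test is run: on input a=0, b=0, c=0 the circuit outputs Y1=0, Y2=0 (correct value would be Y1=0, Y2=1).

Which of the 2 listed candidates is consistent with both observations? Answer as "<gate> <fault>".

Evaluate each candidate on input a=0, b=0, c=0:
  G6 stuck-at-1: G1=1, G2=1, G3=1, G4=0, G5=1, G6=1 [stuck-at-1] → Y1=0, Y2=1 — eliminated
  G6 inverted output: G1=1, G2=1, G3=1, G4=0, G5=1, G6=0 [inverted output] → Y1=0, Y2=0 — matches
Only G6 inverted output reproduces the observed Y1=0, Y2=0.

G6 inverted output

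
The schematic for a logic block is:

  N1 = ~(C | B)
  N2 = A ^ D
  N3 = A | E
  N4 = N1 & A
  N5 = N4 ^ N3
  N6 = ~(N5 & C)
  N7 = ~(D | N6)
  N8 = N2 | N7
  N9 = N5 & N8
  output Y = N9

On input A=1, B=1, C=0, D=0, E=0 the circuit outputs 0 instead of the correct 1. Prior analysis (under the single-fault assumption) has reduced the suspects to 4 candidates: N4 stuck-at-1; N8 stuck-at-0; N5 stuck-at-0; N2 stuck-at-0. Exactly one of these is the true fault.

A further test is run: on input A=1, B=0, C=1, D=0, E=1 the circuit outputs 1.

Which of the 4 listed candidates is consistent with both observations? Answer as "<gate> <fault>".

N2 stuck-at-0

Evaluate each candidate on input A=1, B=0, C=1, D=0, E=1:
  N4 stuck-at-1: N1=0, N2=1, N3=1, N4=1 [stuck-at-1], N5=0, N6=1, N7=0, N8=1, N9=0 → 0 — eliminated
  N8 stuck-at-0: N1=0, N2=1, N3=1, N4=0, N5=1, N6=0, N7=1, N8=0 [stuck-at-0], N9=0 → 0 — eliminated
  N5 stuck-at-0: N1=0, N2=1, N3=1, N4=0, N5=0 [stuck-at-0], N6=1, N7=0, N8=1, N9=0 → 0 — eliminated
  N2 stuck-at-0: N1=0, N2=0 [stuck-at-0], N3=1, N4=0, N5=1, N6=0, N7=1, N8=1, N9=1 → 1 — matches
Only N2 stuck-at-0 reproduces the observed 1.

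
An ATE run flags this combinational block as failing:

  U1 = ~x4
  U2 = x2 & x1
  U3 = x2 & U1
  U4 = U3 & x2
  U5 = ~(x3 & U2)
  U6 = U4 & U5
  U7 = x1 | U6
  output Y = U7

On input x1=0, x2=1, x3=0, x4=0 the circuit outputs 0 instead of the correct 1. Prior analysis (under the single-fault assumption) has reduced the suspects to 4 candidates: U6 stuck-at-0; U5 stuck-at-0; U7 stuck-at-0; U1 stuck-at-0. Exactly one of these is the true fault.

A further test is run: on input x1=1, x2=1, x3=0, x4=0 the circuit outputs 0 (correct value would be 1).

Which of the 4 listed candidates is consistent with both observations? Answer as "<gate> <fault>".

U7 stuck-at-0

Evaluate each candidate on input x1=1, x2=1, x3=0, x4=0:
  U6 stuck-at-0: U1=1, U2=1, U3=1, U4=1, U5=1, U6=0 [stuck-at-0], U7=1 → 1 — eliminated
  U5 stuck-at-0: U1=1, U2=1, U3=1, U4=1, U5=0 [stuck-at-0], U6=0, U7=1 → 1 — eliminated
  U7 stuck-at-0: U1=1, U2=1, U3=1, U4=1, U5=1, U6=1, U7=0 [stuck-at-0] → 0 — matches
  U1 stuck-at-0: U1=0 [stuck-at-0], U2=1, U3=0, U4=0, U5=1, U6=0, U7=1 → 1 — eliminated
Only U7 stuck-at-0 reproduces the observed 0.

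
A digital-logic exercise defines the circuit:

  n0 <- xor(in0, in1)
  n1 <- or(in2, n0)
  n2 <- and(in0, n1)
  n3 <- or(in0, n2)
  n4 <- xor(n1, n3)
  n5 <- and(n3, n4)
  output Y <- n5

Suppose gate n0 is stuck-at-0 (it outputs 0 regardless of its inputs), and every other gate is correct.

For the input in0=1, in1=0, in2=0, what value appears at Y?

1

Propagate with n0 forced: n0=0 [stuck-at-0], n1=0, n2=0, n3=1, n4=1, n5=1.
So Y = 1. (Without the fault it would be 0.)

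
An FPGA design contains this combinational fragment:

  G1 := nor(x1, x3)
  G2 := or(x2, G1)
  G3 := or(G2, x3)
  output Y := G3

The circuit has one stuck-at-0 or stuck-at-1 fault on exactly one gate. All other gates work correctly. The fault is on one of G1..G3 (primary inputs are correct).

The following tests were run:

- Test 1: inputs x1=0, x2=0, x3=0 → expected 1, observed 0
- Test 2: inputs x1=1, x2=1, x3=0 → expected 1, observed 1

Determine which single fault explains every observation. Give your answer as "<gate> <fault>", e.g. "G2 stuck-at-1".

Fault-free values for test 1 (x1=0, x2=0, x3=0): G1=1, G2=1, G3=1, giving Y=1. Observed 0.
Test 1: faults giving observed 0 are {G1 stuck-at-0, G2 stuck-at-0, G3 stuck-at-0}.
Test 2 (x1=1, x2=1, x3=0): fault-free G1=0, G2=1, G3=1 → 1; observed 1. Eliminates G2 stuck-at-0, G3 stuck-at-0.
Only G1 stuck-at-0 is consistent with every test.

G1 stuck-at-0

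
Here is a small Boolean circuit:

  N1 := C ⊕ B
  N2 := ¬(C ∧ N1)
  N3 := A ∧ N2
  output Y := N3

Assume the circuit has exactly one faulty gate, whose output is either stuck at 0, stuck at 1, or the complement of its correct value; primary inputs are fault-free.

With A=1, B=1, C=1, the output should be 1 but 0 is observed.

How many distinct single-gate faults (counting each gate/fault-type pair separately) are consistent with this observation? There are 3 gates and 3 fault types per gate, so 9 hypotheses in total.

Fault-free: N1=0, N2=1, N3=1 → 1. Observed 0.
  N1 stuck-at-0: output 1 ✗
  N1 stuck-at-1: output 0 ✓
  N1 inverted output: output 0 ✓
  N2 stuck-at-0: output 0 ✓
  N2 stuck-at-1: output 1 ✗
  N2 inverted output: output 0 ✓
  N3 stuck-at-0: output 0 ✓
  N3 stuck-at-1: output 1 ✗
  N3 inverted output: output 0 ✓
Consistent faults: {N1 stuck-at-1, N1 inverted output, N2 stuck-at-0, N2 inverted output, N3 stuck-at-0, N3 inverted output} — 6 in all.

6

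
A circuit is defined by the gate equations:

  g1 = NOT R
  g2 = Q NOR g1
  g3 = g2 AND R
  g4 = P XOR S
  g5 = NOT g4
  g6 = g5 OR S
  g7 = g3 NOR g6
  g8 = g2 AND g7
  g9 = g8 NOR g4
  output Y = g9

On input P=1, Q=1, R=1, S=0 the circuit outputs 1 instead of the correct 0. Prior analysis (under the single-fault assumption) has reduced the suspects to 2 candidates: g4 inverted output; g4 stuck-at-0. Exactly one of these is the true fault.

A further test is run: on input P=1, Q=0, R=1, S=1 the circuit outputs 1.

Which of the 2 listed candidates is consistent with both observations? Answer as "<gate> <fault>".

Evaluate each candidate on input P=1, Q=0, R=1, S=1:
  g4 inverted output: g1=0, g2=1, g3=1, g4=1 [inverted output], g5=0, g6=1, g7=0, g8=0, g9=0 → 0 — eliminated
  g4 stuck-at-0: g1=0, g2=1, g3=1, g4=0 [stuck-at-0], g5=1, g6=1, g7=0, g8=0, g9=1 → 1 — matches
Only g4 stuck-at-0 reproduces the observed 1.

g4 stuck-at-0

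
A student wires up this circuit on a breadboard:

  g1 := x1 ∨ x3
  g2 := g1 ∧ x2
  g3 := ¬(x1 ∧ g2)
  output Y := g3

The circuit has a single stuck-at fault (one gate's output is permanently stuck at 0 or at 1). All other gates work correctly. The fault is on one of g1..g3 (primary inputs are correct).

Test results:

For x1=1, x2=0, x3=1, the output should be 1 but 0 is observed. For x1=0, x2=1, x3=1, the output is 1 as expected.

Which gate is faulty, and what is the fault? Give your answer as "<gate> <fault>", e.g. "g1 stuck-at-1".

g2 stuck-at-1

Fault-free values for test 1 (x1=1, x2=0, x3=1): g1=1, g2=0, g3=1, giving Y=1. Observed 0.
Test 1: faults giving observed 0 are {g2 stuck-at-1, g3 stuck-at-0}.
Test 2 (x1=0, x2=1, x3=1): fault-free g1=1, g2=1, g3=1 → 1; observed 1. Eliminates g3 stuck-at-0.
Only g2 stuck-at-1 is consistent with every test.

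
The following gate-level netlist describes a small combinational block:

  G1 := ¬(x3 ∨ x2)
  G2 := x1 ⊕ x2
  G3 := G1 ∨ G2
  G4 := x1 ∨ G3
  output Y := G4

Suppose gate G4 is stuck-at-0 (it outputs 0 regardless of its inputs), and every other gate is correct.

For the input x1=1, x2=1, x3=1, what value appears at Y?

Propagate with G4 forced: G1=0, G2=0, G3=0, G4=0 [stuck-at-0].
So Y = 0. (Without the fault it would be 1.)

0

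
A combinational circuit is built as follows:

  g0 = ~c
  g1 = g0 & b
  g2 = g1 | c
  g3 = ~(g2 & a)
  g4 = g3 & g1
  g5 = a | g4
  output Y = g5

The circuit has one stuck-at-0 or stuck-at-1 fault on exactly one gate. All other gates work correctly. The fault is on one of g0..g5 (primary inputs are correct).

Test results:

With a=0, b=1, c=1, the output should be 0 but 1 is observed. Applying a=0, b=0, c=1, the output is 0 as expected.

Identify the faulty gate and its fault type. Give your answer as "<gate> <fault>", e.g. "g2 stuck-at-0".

g0 stuck-at-1

Fault-free values for test 1 (a=0, b=1, c=1): g0=0, g1=0, g2=1, g3=1, g4=0, g5=0, giving Y=0. Observed 1.
Test 1: faults giving observed 1 are {g0 stuck-at-1, g1 stuck-at-1, g4 stuck-at-1, g5 stuck-at-1}.
Test 2 (a=0, b=0, c=1): fault-free g0=0, g1=0, g2=1, g3=1, g4=0, g5=0 → 0; observed 0. Eliminates g1 stuck-at-1, g4 stuck-at-1, g5 stuck-at-1.
Only g0 stuck-at-1 is consistent with every test.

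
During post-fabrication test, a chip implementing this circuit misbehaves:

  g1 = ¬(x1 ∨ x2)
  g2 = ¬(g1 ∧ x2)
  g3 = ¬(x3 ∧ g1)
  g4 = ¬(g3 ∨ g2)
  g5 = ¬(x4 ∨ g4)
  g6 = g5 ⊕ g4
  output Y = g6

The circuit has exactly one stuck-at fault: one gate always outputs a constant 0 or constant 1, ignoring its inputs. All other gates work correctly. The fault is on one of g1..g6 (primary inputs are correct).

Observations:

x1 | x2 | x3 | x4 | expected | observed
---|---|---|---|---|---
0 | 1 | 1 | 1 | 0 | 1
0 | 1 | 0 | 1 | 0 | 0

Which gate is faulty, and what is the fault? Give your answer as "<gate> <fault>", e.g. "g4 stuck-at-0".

g1 stuck-at-1

Fault-free values for test 1 (x1=0, x2=1, x3=1, x4=1): g1=0, g2=1, g3=1, g4=0, g5=0, g6=0, giving Y=0. Observed 1.
Test 1: faults giving observed 1 are {g1 stuck-at-1, g4 stuck-at-1, g5 stuck-at-1, g6 stuck-at-1}.
Test 2 (x1=0, x2=1, x3=0, x4=1): fault-free g1=0, g2=1, g3=1, g4=0, g5=0, g6=0 → 0; observed 0. Eliminates g4 stuck-at-1, g5 stuck-at-1, g6 stuck-at-1.
Only g1 stuck-at-1 is consistent with every test.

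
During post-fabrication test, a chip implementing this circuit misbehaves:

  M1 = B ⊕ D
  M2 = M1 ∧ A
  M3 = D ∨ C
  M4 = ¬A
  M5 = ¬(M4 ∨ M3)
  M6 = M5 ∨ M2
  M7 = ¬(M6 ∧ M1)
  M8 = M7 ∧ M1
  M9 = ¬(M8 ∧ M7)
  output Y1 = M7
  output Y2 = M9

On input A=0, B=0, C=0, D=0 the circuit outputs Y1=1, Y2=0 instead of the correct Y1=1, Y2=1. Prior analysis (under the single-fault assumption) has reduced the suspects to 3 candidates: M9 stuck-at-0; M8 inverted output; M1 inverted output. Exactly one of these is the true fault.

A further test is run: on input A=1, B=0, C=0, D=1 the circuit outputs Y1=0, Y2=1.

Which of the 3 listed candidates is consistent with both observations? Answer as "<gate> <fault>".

M8 inverted output

Evaluate each candidate on input A=1, B=0, C=0, D=1:
  M9 stuck-at-0: M1=1, M2=1, M3=1, M4=0, M5=0, M6=1, M7=0, M8=0, M9=0 [stuck-at-0] → Y1=0, Y2=0 — eliminated
  M8 inverted output: M1=1, M2=1, M3=1, M4=0, M5=0, M6=1, M7=0, M8=1 [inverted output], M9=1 → Y1=0, Y2=1 — matches
  M1 inverted output: M1=0 [inverted output], M2=0, M3=1, M4=0, M5=0, M6=0, M7=1, M8=0, M9=1 → Y1=1, Y2=1 — eliminated
Only M8 inverted output reproduces the observed Y1=0, Y2=1.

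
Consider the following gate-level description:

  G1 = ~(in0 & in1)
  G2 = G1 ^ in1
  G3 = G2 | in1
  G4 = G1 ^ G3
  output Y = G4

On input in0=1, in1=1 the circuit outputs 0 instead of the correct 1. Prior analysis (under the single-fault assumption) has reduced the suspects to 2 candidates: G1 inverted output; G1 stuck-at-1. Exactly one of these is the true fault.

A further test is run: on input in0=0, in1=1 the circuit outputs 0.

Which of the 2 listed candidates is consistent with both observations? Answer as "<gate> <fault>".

G1 stuck-at-1

Evaluate each candidate on input in0=0, in1=1:
  G1 inverted output: G1=0 [inverted output], G2=1, G3=1, G4=1 → 1 — eliminated
  G1 stuck-at-1: G1=1 [stuck-at-1], G2=0, G3=1, G4=0 → 0 — matches
Only G1 stuck-at-1 reproduces the observed 0.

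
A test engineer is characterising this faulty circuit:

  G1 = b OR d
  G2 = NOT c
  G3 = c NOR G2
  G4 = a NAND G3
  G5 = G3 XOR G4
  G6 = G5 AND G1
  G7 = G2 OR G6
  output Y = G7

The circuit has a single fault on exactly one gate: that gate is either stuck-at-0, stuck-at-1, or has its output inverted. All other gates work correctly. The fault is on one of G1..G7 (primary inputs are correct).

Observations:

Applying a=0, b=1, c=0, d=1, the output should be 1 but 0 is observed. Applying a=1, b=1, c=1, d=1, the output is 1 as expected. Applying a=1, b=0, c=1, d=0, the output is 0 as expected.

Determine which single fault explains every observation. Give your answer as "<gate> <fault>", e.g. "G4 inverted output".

Fault-free values for test 1 (a=0, b=1, c=0, d=1): G1=1, G2=1, G3=0, G4=1, G5=1, G6=1, G7=1, giving Y=1. Observed 0.
Test 1: faults giving observed 0 are {G2 stuck-at-0, G2 inverted output, G7 stuck-at-0, G7 inverted output}.
Test 2 (a=1, b=1, c=1, d=1): fault-free G1=1, G2=0, G3=0, G4=1, G5=1, G6=1, G7=1 → 1; observed 1. Eliminates G7 stuck-at-0, G7 inverted output.
Test 3 (a=1, b=0, c=1, d=0): fault-free G1=0, G2=0, G3=0, G4=1, G5=1, G6=0, G7=0 → 0; observed 0. Eliminates G2 inverted output.
Only G2 stuck-at-0 is consistent with every test.

G2 stuck-at-0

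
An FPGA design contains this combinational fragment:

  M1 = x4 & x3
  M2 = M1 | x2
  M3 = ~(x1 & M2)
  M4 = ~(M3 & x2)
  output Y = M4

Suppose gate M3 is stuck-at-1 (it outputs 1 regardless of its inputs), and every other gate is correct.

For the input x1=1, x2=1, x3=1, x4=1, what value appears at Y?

0

Propagate with M3 forced: M1=1, M2=1, M3=1 [stuck-at-1], M4=0.
So Y = 0. (Without the fault it would be 1.)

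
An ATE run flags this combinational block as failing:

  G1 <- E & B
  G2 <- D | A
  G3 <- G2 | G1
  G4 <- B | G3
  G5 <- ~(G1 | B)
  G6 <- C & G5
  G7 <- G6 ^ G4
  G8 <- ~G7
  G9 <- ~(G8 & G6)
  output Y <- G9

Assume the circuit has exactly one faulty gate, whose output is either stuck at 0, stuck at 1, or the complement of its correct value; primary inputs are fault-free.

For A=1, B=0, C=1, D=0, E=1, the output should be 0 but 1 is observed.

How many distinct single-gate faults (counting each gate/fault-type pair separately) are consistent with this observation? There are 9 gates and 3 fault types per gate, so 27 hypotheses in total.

Fault-free: G1=0, G2=1, G3=1, G4=1, G5=1, G6=1, G7=0, G8=1, G9=0 → 0. Observed 1.
  G1: stuck-at-1, inverted output ✓; others ✗
  G2: stuck-at-0, inverted output ✓; others ✗
  G3: stuck-at-0, inverted output ✓; others ✗
  G4: stuck-at-0, inverted output ✓; others ✗
  G5: stuck-at-0, inverted output ✓; others ✗
  G6: stuck-at-0, inverted output ✓; others ✗
  G7: stuck-at-1, inverted output ✓; others ✗
  G8: stuck-at-0, inverted output ✓; others ✗
  G9: stuck-at-1, inverted output ✓; others ✗
Consistent faults: {G1 stuck-at-1, G1 inverted output, G2 stuck-at-0, G2 inverted output, G3 stuck-at-0, G3 inverted output, G4 stuck-at-0, G4 inverted output, G5 stuck-at-0, G5 inverted output, G6 stuck-at-0, G6 inverted output, G7 stuck-at-1, G7 inverted output, G8 stuck-at-0, G8 inverted output, G9 stuck-at-1, G9 inverted output} — 18 in all.

18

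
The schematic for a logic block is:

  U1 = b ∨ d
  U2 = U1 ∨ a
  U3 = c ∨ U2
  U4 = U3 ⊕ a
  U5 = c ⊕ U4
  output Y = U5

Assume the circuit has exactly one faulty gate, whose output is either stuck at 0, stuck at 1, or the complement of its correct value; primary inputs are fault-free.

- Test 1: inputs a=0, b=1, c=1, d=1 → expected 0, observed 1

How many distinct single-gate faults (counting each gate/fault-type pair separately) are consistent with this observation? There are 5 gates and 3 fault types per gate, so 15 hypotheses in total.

6

Fault-free: U1=1, U2=1, U3=1, U4=1, U5=0 → 0. Observed 1.
  U1: none of the 3 fault types match ✗
  U2: none of the 3 fault types match ✗
  U3: stuck-at-0, inverted output ✓; others ✗
  U4: stuck-at-0, inverted output ✓; others ✗
  U5: stuck-at-1, inverted output ✓; others ✗
Consistent faults: {U3 stuck-at-0, U3 inverted output, U4 stuck-at-0, U4 inverted output, U5 stuck-at-1, U5 inverted output} — 6 in all.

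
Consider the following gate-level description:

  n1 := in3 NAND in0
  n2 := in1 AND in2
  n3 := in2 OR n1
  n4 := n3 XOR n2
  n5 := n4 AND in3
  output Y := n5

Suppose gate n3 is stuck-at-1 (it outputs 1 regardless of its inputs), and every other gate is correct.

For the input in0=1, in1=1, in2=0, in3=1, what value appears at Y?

Propagate with n3 forced: n1=0, n2=0, n3=1 [stuck-at-1], n4=1, n5=1.
So Y = 1. (Without the fault it would be 0.)

1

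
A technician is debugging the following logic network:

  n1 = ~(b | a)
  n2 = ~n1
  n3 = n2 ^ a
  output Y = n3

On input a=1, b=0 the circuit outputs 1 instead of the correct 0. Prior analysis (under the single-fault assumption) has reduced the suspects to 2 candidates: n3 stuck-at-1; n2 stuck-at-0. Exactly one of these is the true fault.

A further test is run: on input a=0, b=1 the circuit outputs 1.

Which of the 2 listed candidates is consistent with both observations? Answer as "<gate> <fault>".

Evaluate each candidate on input a=0, b=1:
  n3 stuck-at-1: n1=0, n2=1, n3=1 [stuck-at-1] → 1 — matches
  n2 stuck-at-0: n1=0, n2=0 [stuck-at-0], n3=0 → 0 — eliminated
Only n3 stuck-at-1 reproduces the observed 1.

n3 stuck-at-1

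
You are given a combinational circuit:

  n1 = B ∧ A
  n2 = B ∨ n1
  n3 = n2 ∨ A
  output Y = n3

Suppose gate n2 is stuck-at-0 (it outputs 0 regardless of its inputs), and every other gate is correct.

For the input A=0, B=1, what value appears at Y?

Propagate with n2 forced: n1=0, n2=0 [stuck-at-0], n3=0.
So Y = 0. (Without the fault it would be 1.)

0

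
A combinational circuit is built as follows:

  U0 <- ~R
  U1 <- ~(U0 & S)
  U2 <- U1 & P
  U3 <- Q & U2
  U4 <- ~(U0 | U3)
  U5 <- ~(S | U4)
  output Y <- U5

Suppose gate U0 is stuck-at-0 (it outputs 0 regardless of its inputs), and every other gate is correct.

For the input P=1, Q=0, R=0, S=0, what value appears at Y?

Propagate with U0 forced: U0=0 [stuck-at-0], U1=1, U2=1, U3=0, U4=1, U5=0.
So Y = 0. (Without the fault it would be 1.)

0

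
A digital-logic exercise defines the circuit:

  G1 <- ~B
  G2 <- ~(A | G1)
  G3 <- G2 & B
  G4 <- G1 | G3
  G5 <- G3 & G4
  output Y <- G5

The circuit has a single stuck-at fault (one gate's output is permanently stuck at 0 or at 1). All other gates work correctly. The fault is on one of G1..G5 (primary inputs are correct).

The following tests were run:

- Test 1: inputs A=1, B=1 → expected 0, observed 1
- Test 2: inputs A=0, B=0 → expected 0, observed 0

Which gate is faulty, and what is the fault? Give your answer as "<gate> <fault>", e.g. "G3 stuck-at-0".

G2 stuck-at-1

Fault-free values for test 1 (A=1, B=1): G1=0, G2=0, G3=0, G4=0, G5=0, giving Y=0. Observed 1.
Test 1: faults giving observed 1 are {G2 stuck-at-1, G3 stuck-at-1, G5 stuck-at-1}.
Test 2 (A=0, B=0): fault-free G1=1, G2=0, G3=0, G4=1, G5=0 → 0; observed 0. Eliminates G3 stuck-at-1, G5 stuck-at-1.
Only G2 stuck-at-1 is consistent with every test.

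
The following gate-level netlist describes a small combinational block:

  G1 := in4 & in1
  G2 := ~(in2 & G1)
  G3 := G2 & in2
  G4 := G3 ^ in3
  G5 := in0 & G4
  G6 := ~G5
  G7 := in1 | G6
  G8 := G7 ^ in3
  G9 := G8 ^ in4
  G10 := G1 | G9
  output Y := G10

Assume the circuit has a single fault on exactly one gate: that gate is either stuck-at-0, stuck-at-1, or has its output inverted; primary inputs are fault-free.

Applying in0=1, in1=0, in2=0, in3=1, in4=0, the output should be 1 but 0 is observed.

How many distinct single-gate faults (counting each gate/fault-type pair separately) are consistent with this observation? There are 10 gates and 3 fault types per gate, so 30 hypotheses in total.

16

Fault-free: G1=0, G2=1, G3=0, G4=1, G5=1, G6=0, G7=0, G8=1, G9=1, G10=1 → 1. Observed 0.
  G1: none of the 3 fault types match ✗
  G2: none of the 3 fault types match ✗
  G3: stuck-at-1, inverted output ✓; others ✗
  G4: stuck-at-0, inverted output ✓; others ✗
  G5: stuck-at-0, inverted output ✓; others ✗
  G6: stuck-at-1, inverted output ✓; others ✗
  G7: stuck-at-1, inverted output ✓; others ✗
  G8: stuck-at-0, inverted output ✓; others ✗
  G9: stuck-at-0, inverted output ✓; others ✗
  G10: stuck-at-0, inverted output ✓; others ✗
Consistent faults: {G3 stuck-at-1, G3 inverted output, G4 stuck-at-0, G4 inverted output, G5 stuck-at-0, G5 inverted output, G6 stuck-at-1, G6 inverted output, G7 stuck-at-1, G7 inverted output, G8 stuck-at-0, G8 inverted output, G9 stuck-at-0, G9 inverted output, G10 stuck-at-0, G10 inverted output} — 16 in all.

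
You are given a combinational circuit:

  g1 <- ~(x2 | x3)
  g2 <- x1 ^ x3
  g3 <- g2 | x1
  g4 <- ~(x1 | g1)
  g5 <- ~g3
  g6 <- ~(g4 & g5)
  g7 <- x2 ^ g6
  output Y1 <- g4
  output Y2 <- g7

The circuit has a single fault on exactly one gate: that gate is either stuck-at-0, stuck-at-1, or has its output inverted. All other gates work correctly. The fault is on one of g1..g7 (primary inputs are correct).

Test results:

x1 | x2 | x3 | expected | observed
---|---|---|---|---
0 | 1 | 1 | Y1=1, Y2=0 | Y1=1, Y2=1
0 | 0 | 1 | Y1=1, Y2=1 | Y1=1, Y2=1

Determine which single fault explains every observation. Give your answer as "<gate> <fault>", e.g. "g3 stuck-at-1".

g7 stuck-at-1

Fault-free values for test 1 (x1=0, x2=1, x3=1): g1=0, g2=1, g3=1, g4=1, g5=0, g6=1, g7=0, giving Y1=1, Y2=0. Observed Y1=1, Y2=1.
Test 1: faults giving observed Y1=1, Y2=1 are {g2 stuck-at-0, g2 inverted output, g3 stuck-at-0, g3 inverted output, g5 stuck-at-1, g5 inverted output, g6 stuck-at-0, g6 inverted output, g7 stuck-at-1, g7 inverted output}.
Test 2 (x1=0, x2=0, x3=1): fault-free g1=0, g2=1, g3=1, g4=1, g5=0, g6=1, g7=1 → Y1=1, Y2=1; observed Y1=1, Y2=1. Eliminates g2 stuck-at-0, g2 inverted output, g3 stuck-at-0, g3 inverted output, g5 stuck-at-1, g5 inverted output, g6 stuck-at-0, g6 inverted output, g7 inverted output.
Only g7 stuck-at-1 is consistent with every test.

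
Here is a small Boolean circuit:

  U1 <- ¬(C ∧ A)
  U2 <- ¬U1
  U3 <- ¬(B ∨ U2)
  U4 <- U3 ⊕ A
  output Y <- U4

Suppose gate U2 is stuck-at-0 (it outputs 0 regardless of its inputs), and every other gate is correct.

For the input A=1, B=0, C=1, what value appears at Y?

Propagate with U2 forced: U1=0, U2=0 [stuck-at-0], U3=1, U4=0.
So Y = 0. (Without the fault it would be 1.)

0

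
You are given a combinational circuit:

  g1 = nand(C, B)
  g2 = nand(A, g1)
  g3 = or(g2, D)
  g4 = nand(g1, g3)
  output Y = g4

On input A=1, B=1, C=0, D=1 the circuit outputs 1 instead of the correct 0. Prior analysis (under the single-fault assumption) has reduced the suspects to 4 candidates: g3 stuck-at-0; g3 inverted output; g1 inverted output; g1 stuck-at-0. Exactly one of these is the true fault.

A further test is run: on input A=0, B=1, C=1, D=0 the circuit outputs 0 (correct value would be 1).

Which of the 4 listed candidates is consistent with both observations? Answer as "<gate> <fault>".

Evaluate each candidate on input A=0, B=1, C=1, D=0:
  g3 stuck-at-0: g1=0, g2=1, g3=0 [stuck-at-0], g4=1 → 1 — eliminated
  g3 inverted output: g1=0, g2=1, g3=0 [inverted output], g4=1 → 1 — eliminated
  g1 inverted output: g1=1 [inverted output], g2=1, g3=1, g4=0 → 0 — matches
  g1 stuck-at-0: g1=0 [stuck-at-0], g2=1, g3=1, g4=1 → 1 — eliminated
Only g1 inverted output reproduces the observed 0.

g1 inverted output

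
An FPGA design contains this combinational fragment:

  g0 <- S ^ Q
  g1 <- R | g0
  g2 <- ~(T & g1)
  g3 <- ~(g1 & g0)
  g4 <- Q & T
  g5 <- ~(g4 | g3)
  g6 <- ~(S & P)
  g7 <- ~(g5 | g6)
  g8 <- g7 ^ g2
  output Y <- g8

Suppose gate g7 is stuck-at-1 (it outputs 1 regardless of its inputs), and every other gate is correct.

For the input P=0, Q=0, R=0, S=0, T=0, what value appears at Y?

Propagate with g7 forced: g0=0, g1=0, g2=1, g3=1, g4=0, g5=0, g6=1, g7=1 [stuck-at-1], g8=0.
So Y = 0. (Without the fault it would be 1.)

0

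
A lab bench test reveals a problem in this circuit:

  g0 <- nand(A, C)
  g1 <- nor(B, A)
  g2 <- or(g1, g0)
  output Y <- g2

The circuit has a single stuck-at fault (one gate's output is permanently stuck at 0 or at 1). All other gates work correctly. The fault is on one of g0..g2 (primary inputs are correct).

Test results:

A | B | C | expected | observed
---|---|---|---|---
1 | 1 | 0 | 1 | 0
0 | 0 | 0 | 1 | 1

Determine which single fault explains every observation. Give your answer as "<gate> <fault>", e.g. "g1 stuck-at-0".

Fault-free values for test 1 (A=1, B=1, C=0): g0=1, g1=0, g2=1, giving Y=1. Observed 0.
Test 1: faults giving observed 0 are {g0 stuck-at-0, g2 stuck-at-0}.
Test 2 (A=0, B=0, C=0): fault-free g0=1, g1=1, g2=1 → 1; observed 1. Eliminates g2 stuck-at-0.
Only g0 stuck-at-0 is consistent with every test.

g0 stuck-at-0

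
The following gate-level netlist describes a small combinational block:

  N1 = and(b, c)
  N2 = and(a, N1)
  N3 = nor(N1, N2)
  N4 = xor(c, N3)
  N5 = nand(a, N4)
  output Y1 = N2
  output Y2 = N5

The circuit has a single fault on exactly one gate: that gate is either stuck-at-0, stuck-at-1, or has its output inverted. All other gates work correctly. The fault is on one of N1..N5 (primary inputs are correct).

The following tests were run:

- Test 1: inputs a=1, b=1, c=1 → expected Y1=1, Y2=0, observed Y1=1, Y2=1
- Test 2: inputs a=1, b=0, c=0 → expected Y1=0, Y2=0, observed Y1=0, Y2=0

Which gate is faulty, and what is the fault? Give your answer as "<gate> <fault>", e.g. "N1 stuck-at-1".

N3 stuck-at-1

Fault-free values for test 1 (a=1, b=1, c=1): N1=1, N2=1, N3=0, N4=1, N5=0, giving Y1=1, Y2=0. Observed Y1=1, Y2=1.
Test 1: faults giving observed Y1=1, Y2=1 are {N3 stuck-at-1, N3 inverted output, N4 stuck-at-0, N4 inverted output, N5 stuck-at-1, N5 inverted output}.
Test 2 (a=1, b=0, c=0): fault-free N1=0, N2=0, N3=1, N4=1, N5=0 → Y1=0, Y2=0; observed Y1=0, Y2=0. Eliminates N3 inverted output, N4 stuck-at-0, N4 inverted output, N5 stuck-at-1, N5 inverted output.
Only N3 stuck-at-1 is consistent with every test.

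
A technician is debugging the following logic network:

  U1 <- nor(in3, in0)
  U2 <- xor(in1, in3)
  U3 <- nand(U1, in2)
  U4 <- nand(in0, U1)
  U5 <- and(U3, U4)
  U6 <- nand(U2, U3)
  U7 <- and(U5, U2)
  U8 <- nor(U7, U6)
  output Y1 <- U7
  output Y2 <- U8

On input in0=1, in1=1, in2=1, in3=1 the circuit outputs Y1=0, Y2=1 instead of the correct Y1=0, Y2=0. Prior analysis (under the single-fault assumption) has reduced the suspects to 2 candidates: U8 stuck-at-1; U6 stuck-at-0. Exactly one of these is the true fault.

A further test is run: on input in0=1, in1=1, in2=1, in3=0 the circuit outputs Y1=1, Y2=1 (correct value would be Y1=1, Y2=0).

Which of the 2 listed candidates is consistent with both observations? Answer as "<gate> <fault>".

Evaluate each candidate on input in0=1, in1=1, in2=1, in3=0:
  U8 stuck-at-1: U1=0, U2=1, U3=1, U4=1, U5=1, U6=0, U7=1, U8=1 [stuck-at-1] → Y1=1, Y2=1 — matches
  U6 stuck-at-0: U1=0, U2=1, U3=1, U4=1, U5=1, U6=0 [stuck-at-0], U7=1, U8=0 → Y1=1, Y2=0 — eliminated
Only U8 stuck-at-1 reproduces the observed Y1=1, Y2=1.

U8 stuck-at-1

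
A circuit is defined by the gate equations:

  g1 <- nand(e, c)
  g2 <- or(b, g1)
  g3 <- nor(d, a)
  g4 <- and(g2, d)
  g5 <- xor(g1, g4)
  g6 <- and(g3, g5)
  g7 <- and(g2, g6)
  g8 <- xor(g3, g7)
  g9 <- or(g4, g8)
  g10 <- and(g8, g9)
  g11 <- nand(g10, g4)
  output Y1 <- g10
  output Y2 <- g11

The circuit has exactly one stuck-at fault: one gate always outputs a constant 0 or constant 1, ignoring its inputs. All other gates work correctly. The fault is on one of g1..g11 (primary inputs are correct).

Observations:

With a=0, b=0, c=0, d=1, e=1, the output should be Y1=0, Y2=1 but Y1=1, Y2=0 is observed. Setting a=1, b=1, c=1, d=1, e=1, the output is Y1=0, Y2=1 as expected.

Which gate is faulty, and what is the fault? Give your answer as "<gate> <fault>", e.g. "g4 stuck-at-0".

g3 stuck-at-1

Fault-free values for test 1 (a=0, b=0, c=0, d=1, e=1): g1=1, g2=1, g3=0, g4=1, g5=0, g6=0, g7=0, g8=0, g9=1, g10=0, g11=1, giving Y1=0, Y2=1. Observed Y1=1, Y2=0.
Test 1: faults giving observed Y1=1, Y2=0 are {g3 stuck-at-1, g6 stuck-at-1, g7 stuck-at-1, g8 stuck-at-1, g10 stuck-at-1}.
Test 2 (a=1, b=1, c=1, d=1, e=1): fault-free g1=0, g2=1, g3=0, g4=1, g5=1, g6=0, g7=0, g8=0, g9=1, g10=0, g11=1 → Y1=0, Y2=1; observed Y1=0, Y2=1. Eliminates g6 stuck-at-1, g7 stuck-at-1, g8 stuck-at-1, g10 stuck-at-1.
Only g3 stuck-at-1 is consistent with every test.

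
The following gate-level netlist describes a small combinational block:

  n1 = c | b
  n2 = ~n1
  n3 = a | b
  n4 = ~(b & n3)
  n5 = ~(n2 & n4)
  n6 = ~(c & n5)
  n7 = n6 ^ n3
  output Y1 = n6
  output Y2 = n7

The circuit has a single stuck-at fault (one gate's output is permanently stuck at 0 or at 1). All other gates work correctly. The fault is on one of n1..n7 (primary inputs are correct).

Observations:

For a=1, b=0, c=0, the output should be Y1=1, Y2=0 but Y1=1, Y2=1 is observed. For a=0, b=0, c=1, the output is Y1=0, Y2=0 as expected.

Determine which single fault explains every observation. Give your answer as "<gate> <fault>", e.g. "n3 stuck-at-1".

n3 stuck-at-0

Fault-free values for test 1 (a=1, b=0, c=0): n1=0, n2=1, n3=1, n4=1, n5=0, n6=1, n7=0, giving Y1=1, Y2=0. Observed Y1=1, Y2=1.
Test 1: faults giving observed Y1=1, Y2=1 are {n3 stuck-at-0, n7 stuck-at-1}.
Test 2 (a=0, b=0, c=1): fault-free n1=1, n2=0, n3=0, n4=1, n5=1, n6=0, n7=0 → Y1=0, Y2=0; observed Y1=0, Y2=0. Eliminates n7 stuck-at-1.
Only n3 stuck-at-0 is consistent with every test.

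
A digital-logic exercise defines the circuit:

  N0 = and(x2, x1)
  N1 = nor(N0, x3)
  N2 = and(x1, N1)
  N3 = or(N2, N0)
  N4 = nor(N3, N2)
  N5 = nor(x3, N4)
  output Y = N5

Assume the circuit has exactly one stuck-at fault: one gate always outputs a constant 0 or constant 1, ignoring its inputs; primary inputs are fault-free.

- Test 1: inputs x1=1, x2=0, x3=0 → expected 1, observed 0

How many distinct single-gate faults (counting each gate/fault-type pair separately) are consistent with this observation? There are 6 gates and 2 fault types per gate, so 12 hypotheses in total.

4

Fault-free: N0=0, N1=1, N2=1, N3=1, N4=0, N5=1 → 1. Observed 0.
  N0 stuck-at-0: output 1 ✗
  N0 stuck-at-1: output 1 ✗
  N1 stuck-at-0: output 0 ✓
  N1 stuck-at-1: output 1 ✗
  N2 stuck-at-0: output 0 ✓
  N2 stuck-at-1: output 1 ✗
  N3 stuck-at-0: output 1 ✗
  N3 stuck-at-1: output 1 ✗
  N4 stuck-at-0: output 1 ✗
  N4 stuck-at-1: output 0 ✓
  N5 stuck-at-0: output 0 ✓
  N5 stuck-at-1: output 1 ✗
Consistent faults: {N1 stuck-at-0, N2 stuck-at-0, N4 stuck-at-1, N5 stuck-at-0} — 4 in all.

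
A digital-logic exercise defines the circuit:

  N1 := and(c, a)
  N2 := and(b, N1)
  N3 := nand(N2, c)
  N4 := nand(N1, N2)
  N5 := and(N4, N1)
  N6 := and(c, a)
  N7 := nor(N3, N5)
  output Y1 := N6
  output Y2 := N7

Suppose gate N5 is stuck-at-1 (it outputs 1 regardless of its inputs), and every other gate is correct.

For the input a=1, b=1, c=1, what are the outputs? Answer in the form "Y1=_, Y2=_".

Y1=1, Y2=0

Propagate with N5 forced: N1=1, N2=1, N3=0, N4=0, N5=1 [stuck-at-1], N6=1, N7=0.
So the outputs are Y1=1, Y2=0. (Without the fault they would be Y1=1, Y2=1.)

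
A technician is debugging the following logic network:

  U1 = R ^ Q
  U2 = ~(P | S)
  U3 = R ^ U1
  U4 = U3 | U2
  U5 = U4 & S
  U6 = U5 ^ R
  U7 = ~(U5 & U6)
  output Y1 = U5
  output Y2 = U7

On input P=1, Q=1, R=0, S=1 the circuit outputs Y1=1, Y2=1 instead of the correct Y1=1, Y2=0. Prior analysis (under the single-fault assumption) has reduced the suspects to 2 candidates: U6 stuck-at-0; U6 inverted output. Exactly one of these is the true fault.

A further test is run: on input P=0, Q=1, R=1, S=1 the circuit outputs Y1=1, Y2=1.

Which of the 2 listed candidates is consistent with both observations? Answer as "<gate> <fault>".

Evaluate each candidate on input P=0, Q=1, R=1, S=1:
  U6 stuck-at-0: U1=0, U2=0, U3=1, U4=1, U5=1, U6=0 [stuck-at-0], U7=1 → Y1=1, Y2=1 — matches
  U6 inverted output: U1=0, U2=0, U3=1, U4=1, U5=1, U6=1 [inverted output], U7=0 → Y1=1, Y2=0 — eliminated
Only U6 stuck-at-0 reproduces the observed Y1=1, Y2=1.

U6 stuck-at-0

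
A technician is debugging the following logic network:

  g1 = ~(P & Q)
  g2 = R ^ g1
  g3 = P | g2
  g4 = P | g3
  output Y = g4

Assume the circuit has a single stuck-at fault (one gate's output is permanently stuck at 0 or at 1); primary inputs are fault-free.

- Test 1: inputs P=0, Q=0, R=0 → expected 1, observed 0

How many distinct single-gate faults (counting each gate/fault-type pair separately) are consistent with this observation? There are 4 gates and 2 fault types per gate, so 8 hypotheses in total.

Fault-free: g1=1, g2=1, g3=1, g4=1 → 1. Observed 0.
  g1 stuck-at-0: output 0 ✓
  g1 stuck-at-1: output 1 ✗
  g2 stuck-at-0: output 0 ✓
  g2 stuck-at-1: output 1 ✗
  g3 stuck-at-0: output 0 ✓
  g3 stuck-at-1: output 1 ✗
  g4 stuck-at-0: output 0 ✓
  g4 stuck-at-1: output 1 ✗
Consistent faults: {g1 stuck-at-0, g2 stuck-at-0, g3 stuck-at-0, g4 stuck-at-0} — 4 in all.

4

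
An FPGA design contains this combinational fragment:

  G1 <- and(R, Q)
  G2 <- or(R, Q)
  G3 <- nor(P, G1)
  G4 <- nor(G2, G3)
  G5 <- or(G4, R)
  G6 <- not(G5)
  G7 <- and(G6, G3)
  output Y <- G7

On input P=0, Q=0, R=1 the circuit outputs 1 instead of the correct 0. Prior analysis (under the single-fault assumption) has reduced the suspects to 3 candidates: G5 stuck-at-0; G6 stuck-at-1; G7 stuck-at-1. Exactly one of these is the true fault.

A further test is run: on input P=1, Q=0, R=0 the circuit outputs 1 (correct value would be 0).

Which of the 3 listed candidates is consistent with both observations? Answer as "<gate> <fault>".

Evaluate each candidate on input P=1, Q=0, R=0:
  G5 stuck-at-0: G1=0, G2=0, G3=0, G4=1, G5=0 [stuck-at-0], G6=1, G7=0 → 0 — eliminated
  G6 stuck-at-1: G1=0, G2=0, G3=0, G4=1, G5=1, G6=1 [stuck-at-1], G7=0 → 0 — eliminated
  G7 stuck-at-1: G1=0, G2=0, G3=0, G4=1, G5=1, G6=0, G7=1 [stuck-at-1] → 1 — matches
Only G7 stuck-at-1 reproduces the observed 1.

G7 stuck-at-1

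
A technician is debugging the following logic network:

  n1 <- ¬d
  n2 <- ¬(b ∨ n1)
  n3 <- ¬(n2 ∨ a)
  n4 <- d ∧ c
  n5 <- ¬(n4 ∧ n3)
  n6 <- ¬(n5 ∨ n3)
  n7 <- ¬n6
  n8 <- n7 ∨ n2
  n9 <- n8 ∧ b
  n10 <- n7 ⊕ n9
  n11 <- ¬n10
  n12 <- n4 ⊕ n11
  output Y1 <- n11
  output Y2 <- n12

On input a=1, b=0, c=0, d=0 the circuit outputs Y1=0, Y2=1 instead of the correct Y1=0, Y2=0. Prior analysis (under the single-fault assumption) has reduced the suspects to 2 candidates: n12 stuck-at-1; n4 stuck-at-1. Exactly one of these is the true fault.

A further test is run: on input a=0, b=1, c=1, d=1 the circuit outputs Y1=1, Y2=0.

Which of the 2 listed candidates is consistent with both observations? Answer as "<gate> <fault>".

Evaluate each candidate on input a=0, b=1, c=1, d=1:
  n12 stuck-at-1: n1=0, n2=0, n3=1, n4=1, n5=0, n6=0, n7=1, n8=1, n9=1, n10=0, n11=1, n12=1 [stuck-at-1] → Y1=1, Y2=1 — eliminated
  n4 stuck-at-1: n1=0, n2=0, n3=1, n4=1 [stuck-at-1], n5=0, n6=0, n7=1, n8=1, n9=1, n10=0, n11=1, n12=0 → Y1=1, Y2=0 — matches
Only n4 stuck-at-1 reproduces the observed Y1=1, Y2=0.

n4 stuck-at-1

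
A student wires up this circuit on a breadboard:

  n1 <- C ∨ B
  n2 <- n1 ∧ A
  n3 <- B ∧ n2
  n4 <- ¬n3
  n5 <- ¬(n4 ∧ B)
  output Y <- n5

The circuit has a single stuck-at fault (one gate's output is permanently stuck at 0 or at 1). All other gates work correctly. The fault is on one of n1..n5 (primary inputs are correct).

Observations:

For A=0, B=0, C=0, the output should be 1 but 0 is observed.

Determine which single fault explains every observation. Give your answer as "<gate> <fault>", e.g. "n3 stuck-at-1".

Fault-free values for test 1 (A=0, B=0, C=0): n1=0, n2=0, n3=0, n4=1, n5=1, giving Y=1. Observed 0.
Test 1: faults giving observed 0 are {n5 stuck-at-0}.
Only n5 stuck-at-0 is consistent with every test.

n5 stuck-at-0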